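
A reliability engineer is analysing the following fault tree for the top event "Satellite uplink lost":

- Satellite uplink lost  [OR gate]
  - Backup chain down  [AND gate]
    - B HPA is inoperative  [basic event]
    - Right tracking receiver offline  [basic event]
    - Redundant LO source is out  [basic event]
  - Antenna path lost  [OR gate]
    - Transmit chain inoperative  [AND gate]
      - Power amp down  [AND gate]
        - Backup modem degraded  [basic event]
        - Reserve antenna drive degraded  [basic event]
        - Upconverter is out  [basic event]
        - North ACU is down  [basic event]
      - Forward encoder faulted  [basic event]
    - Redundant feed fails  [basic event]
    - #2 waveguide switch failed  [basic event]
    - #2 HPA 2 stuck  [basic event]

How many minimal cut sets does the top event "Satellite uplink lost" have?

5

Backup chain down [AND]: one cut set from each child combined → 1 × 1 × 1 = 1 cut set(s).
Power amp down [AND]: one cut set from each child combined → 1 × 1 × 1 × 1 = 1 cut set(s).
Transmit chain inoperative [AND]: one cut set from each child combined → 1 × 1 = 1 cut set(s).
Antenna path lost [OR]: union of children's cut sets → 4 cut set(s).
Satellite uplink lost [OR]: union of children's cut sets → 5 cut set(s).
Minimal cut sets: {B HPA is inoperative, Redundant LO source is out, Right tracking receiver offline}; {Backup modem degraded, Forward encoder faulted, North ACU is down, Reserve antenna drive degraded, Upconverter is out}; {Redundant feed fails}; {#2 waveguide switch failed}; {#2 HPA 2 stuck}.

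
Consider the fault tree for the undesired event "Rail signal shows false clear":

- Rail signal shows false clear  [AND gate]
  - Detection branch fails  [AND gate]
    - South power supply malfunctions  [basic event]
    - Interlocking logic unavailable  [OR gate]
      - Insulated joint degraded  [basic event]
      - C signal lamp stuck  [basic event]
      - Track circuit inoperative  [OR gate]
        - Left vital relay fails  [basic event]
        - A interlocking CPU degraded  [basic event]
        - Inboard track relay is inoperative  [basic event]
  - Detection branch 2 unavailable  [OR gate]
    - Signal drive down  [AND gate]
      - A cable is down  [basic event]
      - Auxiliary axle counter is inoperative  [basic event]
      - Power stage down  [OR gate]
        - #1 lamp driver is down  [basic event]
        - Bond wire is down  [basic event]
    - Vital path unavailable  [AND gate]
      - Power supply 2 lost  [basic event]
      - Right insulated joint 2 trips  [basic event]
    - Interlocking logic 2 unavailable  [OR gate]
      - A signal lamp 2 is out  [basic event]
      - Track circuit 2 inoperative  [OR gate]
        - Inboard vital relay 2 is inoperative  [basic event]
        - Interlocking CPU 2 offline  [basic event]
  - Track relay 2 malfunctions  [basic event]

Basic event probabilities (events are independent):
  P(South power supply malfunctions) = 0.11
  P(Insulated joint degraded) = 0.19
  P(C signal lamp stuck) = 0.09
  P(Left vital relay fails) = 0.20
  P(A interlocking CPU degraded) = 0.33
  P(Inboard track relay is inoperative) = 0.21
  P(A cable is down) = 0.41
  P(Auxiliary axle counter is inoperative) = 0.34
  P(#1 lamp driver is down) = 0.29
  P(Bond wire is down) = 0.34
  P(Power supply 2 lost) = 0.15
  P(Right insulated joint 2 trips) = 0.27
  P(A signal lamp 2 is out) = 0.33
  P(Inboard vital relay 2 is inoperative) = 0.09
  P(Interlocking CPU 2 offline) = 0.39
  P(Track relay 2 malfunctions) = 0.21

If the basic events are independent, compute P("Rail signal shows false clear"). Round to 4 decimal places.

P(Track circuit inoperative) [OR] = 1 − (1−0.20) × (1−0.33) × (1−0.21) = 0.576560
P(Interlocking logic unavailable) [OR] = 1 − (1−0.19) × (1−0.09) × (1−0.576560) = 0.687882
P(Detection branch fails) [AND] = 0.11 × 0.687882 = 0.075667
P(Power stage down) [OR] = 1 − (1−0.29) × (1−0.34) = 0.531400
P(Signal drive down) [AND] = 0.41 × 0.34 × 0.531400 = 0.074077
P(Vital path unavailable) [AND] = 0.15 × 0.27 = 0.040500
P(Track circuit 2 inoperative) [OR] = 1 − (1−0.09) × (1−0.39) = 0.444900
P(Interlocking logic 2 unavailable) [OR] = 1 − (1−0.33) × (1−0.444900) = 0.628083
P(Detection branch 2 unavailable) [OR] = 1 − (1−0.074077) × (1−0.040500) × (1−0.628083) = 0.669580
P(Rail signal shows false clear) [AND] = 0.075667 × 0.669580 × 0.21 = 0.010640
Rounded to 4 decimal places: P(Rail signal shows false clear) ≈ 0.0106.

0.0106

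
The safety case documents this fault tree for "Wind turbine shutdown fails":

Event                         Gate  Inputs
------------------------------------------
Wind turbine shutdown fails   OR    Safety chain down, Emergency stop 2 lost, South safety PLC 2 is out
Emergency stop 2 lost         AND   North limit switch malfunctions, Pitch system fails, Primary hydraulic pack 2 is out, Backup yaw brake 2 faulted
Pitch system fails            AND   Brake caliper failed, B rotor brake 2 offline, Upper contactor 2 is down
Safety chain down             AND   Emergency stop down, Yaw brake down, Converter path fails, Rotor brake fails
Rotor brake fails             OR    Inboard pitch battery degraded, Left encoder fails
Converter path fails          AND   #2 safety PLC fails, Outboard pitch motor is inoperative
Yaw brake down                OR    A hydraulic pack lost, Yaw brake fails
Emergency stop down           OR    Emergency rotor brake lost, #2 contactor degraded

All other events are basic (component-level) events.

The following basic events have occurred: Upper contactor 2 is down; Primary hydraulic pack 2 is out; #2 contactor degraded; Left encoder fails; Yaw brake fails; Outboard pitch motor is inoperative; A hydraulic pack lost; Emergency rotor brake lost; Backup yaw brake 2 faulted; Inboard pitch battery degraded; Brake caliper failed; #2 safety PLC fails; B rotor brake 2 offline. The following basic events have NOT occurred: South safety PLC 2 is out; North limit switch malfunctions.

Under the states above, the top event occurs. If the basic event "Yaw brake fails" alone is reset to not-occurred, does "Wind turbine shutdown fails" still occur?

Counterfactual: set "Yaw brake fails" to not occurred.
Emergency stop down [OR]: Emergency rotor brake lost=occurs, #2 contactor degraded=occurs → at least one input occurs → occurs.
Yaw brake down [OR]: A hydraulic pack lost=occurs, Yaw brake fails=not → at least one input occurs → occurs.
Converter path fails [AND]: #2 safety PLC fails=occurs, Outboard pitch motor is inoperative=occurs → all inputs occur → occurs.
Rotor brake fails [OR]: Inboard pitch battery degraded=occurs, Left encoder fails=occurs → at least one input occurs → occurs.
Safety chain down [AND]: Emergency stop down=occurs, Yaw brake down=occurs, Converter path fails=occurs, Rotor brake fails=occurs → all inputs occur → occurs.
Pitch system fails [AND]: Brake caliper failed=occurs, B rotor brake 2 offline=occurs, Upper contactor 2 is down=occurs → all inputs occur → occurs.
Emergency stop 2 lost [AND]: North limit switch malfunctions=not, Pitch system fails=occurs, Primary hydraulic pack 2 is out=occurs, Backup yaw brake 2 faulted=occurs → not all inputs occur → does not occur.
Wind turbine shutdown fails [OR]: Safety chain down=occurs, Emergency stop 2 lost=not, South safety PLC 2 is out=not → at least one input occurs → occurs.

Yes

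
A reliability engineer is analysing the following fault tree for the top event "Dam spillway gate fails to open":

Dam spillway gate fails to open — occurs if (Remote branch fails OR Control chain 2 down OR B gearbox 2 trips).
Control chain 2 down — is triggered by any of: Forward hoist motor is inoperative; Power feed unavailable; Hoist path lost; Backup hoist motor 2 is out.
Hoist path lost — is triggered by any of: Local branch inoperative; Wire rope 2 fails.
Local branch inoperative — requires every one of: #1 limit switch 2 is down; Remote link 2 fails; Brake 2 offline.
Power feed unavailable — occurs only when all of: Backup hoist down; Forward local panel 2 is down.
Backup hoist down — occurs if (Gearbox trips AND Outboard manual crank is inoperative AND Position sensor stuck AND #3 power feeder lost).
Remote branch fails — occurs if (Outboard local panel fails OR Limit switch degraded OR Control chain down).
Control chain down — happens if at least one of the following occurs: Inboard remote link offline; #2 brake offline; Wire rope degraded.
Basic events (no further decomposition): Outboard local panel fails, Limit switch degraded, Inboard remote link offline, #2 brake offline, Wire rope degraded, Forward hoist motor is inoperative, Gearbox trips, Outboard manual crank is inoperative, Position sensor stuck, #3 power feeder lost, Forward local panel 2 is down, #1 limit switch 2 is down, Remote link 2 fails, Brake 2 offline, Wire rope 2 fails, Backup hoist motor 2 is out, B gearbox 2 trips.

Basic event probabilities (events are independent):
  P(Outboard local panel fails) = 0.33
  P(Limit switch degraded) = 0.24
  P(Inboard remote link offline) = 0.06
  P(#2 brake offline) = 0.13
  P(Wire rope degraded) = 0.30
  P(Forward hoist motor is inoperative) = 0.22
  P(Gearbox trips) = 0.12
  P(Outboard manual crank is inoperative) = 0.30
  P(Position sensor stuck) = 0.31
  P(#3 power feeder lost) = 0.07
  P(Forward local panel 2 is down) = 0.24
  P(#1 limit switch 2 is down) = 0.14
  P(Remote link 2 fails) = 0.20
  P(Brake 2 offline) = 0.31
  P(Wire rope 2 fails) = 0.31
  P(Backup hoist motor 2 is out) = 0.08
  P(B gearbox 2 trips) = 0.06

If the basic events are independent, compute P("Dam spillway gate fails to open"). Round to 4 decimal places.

P(Control chain down) [OR] = 1 − (1−0.06) × (1−0.13) × (1−0.30) = 0.427540
P(Remote branch fails) [OR] = 1 − (1−0.33) × (1−0.24) × (1−0.427540) = 0.708503
P(Backup hoist down) [AND] = 0.12 × 0.30 × 0.31 × 0.07 = 0.000781
P(Power feed unavailable) [AND] = 0.000781 × 0.24 = 0.000187
P(Local branch inoperative) [AND] = 0.14 × 0.20 × 0.31 = 0.008680
P(Hoist path lost) [OR] = 1 − (1−0.008680) × (1−0.31) = 0.315989
P(Control chain 2 down) [OR] = 1 − (1−0.22) × (1−0.000187) × (1−0.315989) × (1−0.08) = 0.509245
P(Dam spillway gate fails to open) [OR] = 1 − (1−0.708503) × (1−0.509245) × (1−0.06) = 0.865530
Rounded to 4 decimal places: P(Dam spillway gate fails to open) ≈ 0.8655.

0.8655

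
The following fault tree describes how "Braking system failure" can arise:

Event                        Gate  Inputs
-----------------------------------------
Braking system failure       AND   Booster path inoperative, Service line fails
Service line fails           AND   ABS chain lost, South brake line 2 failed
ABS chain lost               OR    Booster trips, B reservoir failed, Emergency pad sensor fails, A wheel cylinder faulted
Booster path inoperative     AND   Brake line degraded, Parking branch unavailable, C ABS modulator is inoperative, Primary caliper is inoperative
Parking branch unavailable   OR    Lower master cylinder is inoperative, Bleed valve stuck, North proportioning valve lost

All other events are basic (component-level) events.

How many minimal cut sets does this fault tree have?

12

Parking branch unavailable [OR]: union of children's cut sets → 3 cut set(s).
Booster path inoperative [AND]: one cut set from each child combined → 1 × 3 × 1 × 1 = 3 cut set(s).
ABS chain lost [OR]: union of children's cut sets → 4 cut set(s).
Service line fails [AND]: one cut set from each child combined → 4 × 1 = 4 cut set(s).
Braking system failure [AND]: one cut set from each child combined → 3 × 4 = 12 cut set(s).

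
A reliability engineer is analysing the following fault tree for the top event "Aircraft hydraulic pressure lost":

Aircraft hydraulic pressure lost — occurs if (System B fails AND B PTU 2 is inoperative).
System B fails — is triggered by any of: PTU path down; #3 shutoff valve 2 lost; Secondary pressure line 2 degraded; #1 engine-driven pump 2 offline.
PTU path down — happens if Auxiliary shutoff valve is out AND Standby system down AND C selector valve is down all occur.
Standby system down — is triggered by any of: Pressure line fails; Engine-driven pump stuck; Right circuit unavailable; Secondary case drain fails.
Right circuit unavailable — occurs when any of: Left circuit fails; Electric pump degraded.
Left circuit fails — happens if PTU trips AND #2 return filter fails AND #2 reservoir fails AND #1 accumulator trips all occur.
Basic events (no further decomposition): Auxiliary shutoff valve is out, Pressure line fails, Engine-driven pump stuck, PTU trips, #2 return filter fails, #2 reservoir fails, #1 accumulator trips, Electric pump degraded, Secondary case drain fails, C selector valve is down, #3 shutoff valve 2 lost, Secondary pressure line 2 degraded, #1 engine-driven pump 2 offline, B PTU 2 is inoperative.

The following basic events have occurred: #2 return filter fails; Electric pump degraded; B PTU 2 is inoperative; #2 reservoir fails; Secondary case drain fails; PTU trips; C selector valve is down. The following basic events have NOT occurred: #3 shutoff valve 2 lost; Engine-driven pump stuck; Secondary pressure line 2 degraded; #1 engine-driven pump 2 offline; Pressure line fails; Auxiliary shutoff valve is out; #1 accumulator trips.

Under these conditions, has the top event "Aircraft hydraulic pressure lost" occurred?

Left circuit fails [AND]: PTU trips=occurs, #2 return filter fails=occurs, #2 reservoir fails=occurs, #1 accumulator trips=not → not all inputs occur → does not occur.
Right circuit unavailable [OR]: Left circuit fails=not, Electric pump degraded=occurs → at least one input occurs → occurs.
Standby system down [OR]: Pressure line fails=not, Engine-driven pump stuck=not, Right circuit unavailable=occurs, Secondary case drain fails=occurs → at least one input occurs → occurs.
PTU path down [AND]: Auxiliary shutoff valve is out=not, Standby system down=occurs, C selector valve is down=occurs → not all inputs occur → does not occur.
System B fails [OR]: PTU path down=not, #3 shutoff valve 2 lost=not, Secondary pressure line 2 degraded=not, #1 engine-driven pump 2 offline=not → no input occurs → does not occur.
Aircraft hydraulic pressure lost [AND]: System B fails=not, B PTU 2 is inoperative=occurs → not all inputs occur → does not occur.

No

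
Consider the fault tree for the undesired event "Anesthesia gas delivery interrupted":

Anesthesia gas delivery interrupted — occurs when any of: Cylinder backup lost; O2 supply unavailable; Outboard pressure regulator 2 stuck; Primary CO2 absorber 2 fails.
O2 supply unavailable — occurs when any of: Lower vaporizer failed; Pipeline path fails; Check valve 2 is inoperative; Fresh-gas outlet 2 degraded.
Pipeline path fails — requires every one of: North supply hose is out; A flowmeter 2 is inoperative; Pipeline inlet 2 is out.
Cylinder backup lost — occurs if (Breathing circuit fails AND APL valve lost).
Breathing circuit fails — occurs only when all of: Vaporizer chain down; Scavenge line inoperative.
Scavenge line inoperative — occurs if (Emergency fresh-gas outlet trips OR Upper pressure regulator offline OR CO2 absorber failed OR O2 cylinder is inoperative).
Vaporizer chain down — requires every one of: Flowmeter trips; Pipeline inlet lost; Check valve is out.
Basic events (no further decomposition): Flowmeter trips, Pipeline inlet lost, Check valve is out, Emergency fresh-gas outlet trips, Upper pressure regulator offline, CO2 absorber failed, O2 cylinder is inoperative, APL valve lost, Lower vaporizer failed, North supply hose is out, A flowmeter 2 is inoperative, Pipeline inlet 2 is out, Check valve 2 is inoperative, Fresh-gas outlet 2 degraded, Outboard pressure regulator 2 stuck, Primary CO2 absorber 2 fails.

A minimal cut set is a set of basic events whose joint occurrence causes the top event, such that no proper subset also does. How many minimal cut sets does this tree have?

10

Vaporizer chain down [AND]: one cut set from each child combined → 1 × 1 × 1 = 1 cut set(s).
Scavenge line inoperative [OR]: union of children's cut sets → 4 cut set(s).
Breathing circuit fails [AND]: one cut set from each child combined → 1 × 4 = 4 cut set(s).
Cylinder backup lost [AND]: one cut set from each child combined → 4 × 1 = 4 cut set(s).
Pipeline path fails [AND]: one cut set from each child combined → 1 × 1 × 1 = 1 cut set(s).
O2 supply unavailable [OR]: union of children's cut sets → 4 cut set(s).
Anesthesia gas delivery interrupted [OR]: union of children's cut sets → 10 cut set(s).
Minimal cut sets: {APL valve lost, Check valve is out, Emergency fresh-gas outlet trips, Flowmeter trips, Pipeline inlet lost}; {APL valve lost, Check valve is out, Flowmeter trips, Pipeline inlet lost, Upper pressure regulator offline}; {APL valve lost, CO2 absorber failed, Check valve is out, Flowmeter trips, Pipeline inlet lost}; {APL valve lost, Check valve is out, Flowmeter trips, O2 cylinder is inoperative, Pipeline inlet lost}; {Lower vaporizer failed}; {A flowmeter 2 is inoperative, North supply hose is out, Pipeline inlet 2 is out}; {Check valve 2 is inoperative}; {Fresh-gas outlet 2 degraded}; {Outboard pressure regulator 2 stuck}; {Primary CO2 absorber 2 fails}.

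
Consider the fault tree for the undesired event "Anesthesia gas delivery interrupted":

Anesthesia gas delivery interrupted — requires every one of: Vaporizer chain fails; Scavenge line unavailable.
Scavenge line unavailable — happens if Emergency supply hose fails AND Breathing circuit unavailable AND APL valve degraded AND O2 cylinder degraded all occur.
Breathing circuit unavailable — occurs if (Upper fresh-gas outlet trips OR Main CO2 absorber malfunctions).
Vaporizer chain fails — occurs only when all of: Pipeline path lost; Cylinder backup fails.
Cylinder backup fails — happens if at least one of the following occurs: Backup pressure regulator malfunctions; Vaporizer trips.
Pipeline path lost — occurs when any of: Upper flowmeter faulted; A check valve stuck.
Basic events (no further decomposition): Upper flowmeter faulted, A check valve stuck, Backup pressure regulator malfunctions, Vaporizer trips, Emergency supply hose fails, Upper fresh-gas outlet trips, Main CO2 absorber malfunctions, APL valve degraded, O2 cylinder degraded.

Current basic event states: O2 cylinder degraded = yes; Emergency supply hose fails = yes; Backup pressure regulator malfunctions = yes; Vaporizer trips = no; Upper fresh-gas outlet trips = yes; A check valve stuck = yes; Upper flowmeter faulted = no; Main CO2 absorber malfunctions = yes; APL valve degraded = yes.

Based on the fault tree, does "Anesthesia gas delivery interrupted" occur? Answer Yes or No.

Yes

Pipeline path lost [OR]: Upper flowmeter faulted=not, A check valve stuck=occurs → at least one input occurs → occurs.
Cylinder backup fails [OR]: Backup pressure regulator malfunctions=occurs, Vaporizer trips=not → at least one input occurs → occurs.
Vaporizer chain fails [AND]: Pipeline path lost=occurs, Cylinder backup fails=occurs → all inputs occur → occurs.
Breathing circuit unavailable [OR]: Upper fresh-gas outlet trips=occurs, Main CO2 absorber malfunctions=occurs → at least one input occurs → occurs.
Scavenge line unavailable [AND]: Emergency supply hose fails=occurs, Breathing circuit unavailable=occurs, APL valve degraded=occurs, O2 cylinder degraded=occurs → all inputs occur → occurs.
Anesthesia gas delivery interrupted [AND]: Vaporizer chain fails=occurs, Scavenge line unavailable=occurs → all inputs occur → occurs.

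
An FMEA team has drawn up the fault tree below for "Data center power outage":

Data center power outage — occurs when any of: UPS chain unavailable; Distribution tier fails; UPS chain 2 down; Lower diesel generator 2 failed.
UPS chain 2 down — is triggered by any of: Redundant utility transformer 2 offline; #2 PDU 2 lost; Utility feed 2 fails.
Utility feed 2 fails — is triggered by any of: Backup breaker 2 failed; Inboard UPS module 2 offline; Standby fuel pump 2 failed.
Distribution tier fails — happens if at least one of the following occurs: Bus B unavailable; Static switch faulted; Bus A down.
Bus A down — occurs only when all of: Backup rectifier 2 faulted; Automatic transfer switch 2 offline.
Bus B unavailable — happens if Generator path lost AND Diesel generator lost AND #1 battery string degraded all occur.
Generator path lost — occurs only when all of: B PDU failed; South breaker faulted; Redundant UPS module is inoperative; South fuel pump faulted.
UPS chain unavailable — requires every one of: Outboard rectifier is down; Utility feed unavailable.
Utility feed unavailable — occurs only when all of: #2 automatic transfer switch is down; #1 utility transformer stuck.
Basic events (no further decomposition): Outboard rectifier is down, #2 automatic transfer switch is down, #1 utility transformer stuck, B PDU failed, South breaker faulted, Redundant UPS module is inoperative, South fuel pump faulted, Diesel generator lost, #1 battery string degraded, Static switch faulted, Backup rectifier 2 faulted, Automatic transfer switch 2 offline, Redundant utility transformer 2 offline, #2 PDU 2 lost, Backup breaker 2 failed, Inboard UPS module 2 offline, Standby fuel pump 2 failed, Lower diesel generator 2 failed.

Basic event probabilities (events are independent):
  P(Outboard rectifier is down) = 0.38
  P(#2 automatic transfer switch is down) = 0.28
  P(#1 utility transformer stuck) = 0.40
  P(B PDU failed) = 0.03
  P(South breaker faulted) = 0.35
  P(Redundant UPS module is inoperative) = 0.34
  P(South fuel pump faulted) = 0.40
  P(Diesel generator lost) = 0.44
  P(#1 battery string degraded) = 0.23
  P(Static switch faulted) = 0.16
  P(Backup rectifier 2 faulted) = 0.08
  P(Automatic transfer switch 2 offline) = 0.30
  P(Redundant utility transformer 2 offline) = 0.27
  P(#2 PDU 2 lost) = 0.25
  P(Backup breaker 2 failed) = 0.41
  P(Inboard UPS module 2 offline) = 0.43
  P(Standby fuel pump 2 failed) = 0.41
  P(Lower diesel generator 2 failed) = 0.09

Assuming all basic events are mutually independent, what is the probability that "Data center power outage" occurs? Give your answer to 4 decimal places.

0.9224

P(Utility feed unavailable) [AND] = 0.28 × 0.40 = 0.112000
P(UPS chain unavailable) [AND] = 0.38 × 0.112000 = 0.042560
P(Generator path lost) [AND] = 0.03 × 0.35 × 0.34 × 0.40 = 0.001428
P(Bus B unavailable) [AND] = 0.001428 × 0.44 × 0.23 = 0.000145
P(Bus A down) [AND] = 0.08 × 0.30 = 0.024000
P(Distribution tier fails) [OR] = 1 − (1−0.000145) × (1−0.16) × (1−0.024000) = 0.180279
P(Utility feed 2 fails) [OR] = 1 − (1−0.41) × (1−0.43) × (1−0.41) = 0.801583
P(UPS chain 2 down) [OR] = 1 − (1−0.27) × (1−0.25) × (1−0.801583) = 0.891367
P(Data center power outage) [OR] = 1 − (1−0.042560) × (1−0.180279) × (1−0.891367) × (1−0.09) = 0.922414
Rounded to 4 decimal places: P(Data center power outage) ≈ 0.9224.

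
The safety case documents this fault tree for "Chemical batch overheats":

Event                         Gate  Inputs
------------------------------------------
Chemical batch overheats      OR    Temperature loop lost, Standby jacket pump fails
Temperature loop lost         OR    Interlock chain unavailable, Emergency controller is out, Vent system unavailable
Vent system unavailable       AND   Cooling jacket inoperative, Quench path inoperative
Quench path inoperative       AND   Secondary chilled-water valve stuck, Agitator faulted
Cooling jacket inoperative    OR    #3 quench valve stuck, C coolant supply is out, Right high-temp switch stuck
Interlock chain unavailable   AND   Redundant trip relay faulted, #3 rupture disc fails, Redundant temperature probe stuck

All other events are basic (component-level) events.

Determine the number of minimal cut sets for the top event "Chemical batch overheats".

Interlock chain unavailable [AND]: one cut set from each child combined → 1 × 1 × 1 = 1 cut set(s).
Cooling jacket inoperative [OR]: union of children's cut sets → 3 cut set(s).
Quench path inoperative [AND]: one cut set from each child combined → 1 × 1 = 1 cut set(s).
Vent system unavailable [AND]: one cut set from each child combined → 3 × 1 = 3 cut set(s).
Temperature loop lost [OR]: union of children's cut sets → 5 cut set(s).
Chemical batch overheats [OR]: union of children's cut sets → 6 cut set(s).
Minimal cut sets: {#3 rupture disc fails, Redundant temperature probe stuck, Redundant trip relay faulted}; {Emergency controller is out}; {#3 quench valve stuck, Agitator faulted, Secondary chilled-water valve stuck}; {Agitator faulted, C coolant supply is out, Secondary chilled-water valve stuck}; {Agitator faulted, Right high-temp switch stuck, Secondary chilled-water valve stuck}; {Standby jacket pump fails}.

6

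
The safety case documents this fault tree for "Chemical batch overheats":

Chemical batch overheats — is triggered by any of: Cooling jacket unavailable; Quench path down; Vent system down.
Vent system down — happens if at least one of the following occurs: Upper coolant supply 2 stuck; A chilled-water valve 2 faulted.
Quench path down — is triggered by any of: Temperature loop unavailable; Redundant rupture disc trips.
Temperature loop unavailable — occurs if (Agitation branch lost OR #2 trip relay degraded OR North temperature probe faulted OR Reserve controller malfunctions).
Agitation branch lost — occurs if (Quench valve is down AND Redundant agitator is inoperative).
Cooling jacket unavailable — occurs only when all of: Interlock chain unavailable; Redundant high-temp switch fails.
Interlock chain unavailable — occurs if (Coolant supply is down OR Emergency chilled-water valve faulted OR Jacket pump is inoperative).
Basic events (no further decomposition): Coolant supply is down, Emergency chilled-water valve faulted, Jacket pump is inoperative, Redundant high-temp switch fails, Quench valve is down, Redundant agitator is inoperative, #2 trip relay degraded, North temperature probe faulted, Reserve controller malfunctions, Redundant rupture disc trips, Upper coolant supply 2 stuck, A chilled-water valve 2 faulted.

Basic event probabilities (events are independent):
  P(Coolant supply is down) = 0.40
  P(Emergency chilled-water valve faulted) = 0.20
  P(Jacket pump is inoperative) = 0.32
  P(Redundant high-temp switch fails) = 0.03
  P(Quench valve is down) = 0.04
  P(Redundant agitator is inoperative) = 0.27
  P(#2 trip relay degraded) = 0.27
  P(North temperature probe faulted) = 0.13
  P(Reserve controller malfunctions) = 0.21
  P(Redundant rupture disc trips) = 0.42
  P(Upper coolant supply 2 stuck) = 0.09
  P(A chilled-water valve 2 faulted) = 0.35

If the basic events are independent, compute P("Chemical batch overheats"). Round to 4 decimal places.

P(Interlock chain unavailable) [OR] = 1 − (1−0.40) × (1−0.20) × (1−0.32) = 0.673600
P(Cooling jacket unavailable) [AND] = 0.673600 × 0.03 = 0.020208
P(Agitation branch lost) [AND] = 0.04 × 0.27 = 0.010800
P(Temperature loop unavailable) [OR] = 1 − (1−0.010800) × (1−0.27) × (1−0.13) × (1−0.21) = 0.503690
P(Quench path down) [OR] = 1 − (1−0.503690) × (1−0.42) = 0.712140
P(Vent system down) [OR] = 1 − (1−0.09) × (1−0.35) = 0.408500
P(Chemical batch overheats) [OR] = 1 − (1−0.020208) × (1−0.712140) × (1−0.408500) = 0.833172
Rounded to 4 decimal places: P(Chemical batch overheats) ≈ 0.8332.

0.8332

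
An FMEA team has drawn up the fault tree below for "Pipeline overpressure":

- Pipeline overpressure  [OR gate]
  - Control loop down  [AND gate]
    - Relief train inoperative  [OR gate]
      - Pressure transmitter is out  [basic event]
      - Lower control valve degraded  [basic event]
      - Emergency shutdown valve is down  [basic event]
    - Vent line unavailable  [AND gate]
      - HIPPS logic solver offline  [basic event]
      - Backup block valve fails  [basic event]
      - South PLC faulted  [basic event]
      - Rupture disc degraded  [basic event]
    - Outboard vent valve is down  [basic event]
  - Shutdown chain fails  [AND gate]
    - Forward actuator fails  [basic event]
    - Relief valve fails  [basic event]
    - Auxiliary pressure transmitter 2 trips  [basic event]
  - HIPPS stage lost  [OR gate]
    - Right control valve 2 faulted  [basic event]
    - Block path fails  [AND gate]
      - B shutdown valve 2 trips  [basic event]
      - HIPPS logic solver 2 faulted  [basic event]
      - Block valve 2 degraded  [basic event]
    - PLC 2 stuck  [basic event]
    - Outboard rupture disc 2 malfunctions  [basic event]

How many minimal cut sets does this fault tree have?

Relief train inoperative [OR]: union of children's cut sets → 3 cut set(s).
Vent line unavailable [AND]: one cut set from each child combined → 1 × 1 × 1 × 1 = 1 cut set(s).
Control loop down [AND]: one cut set from each child combined → 3 × 1 × 1 = 3 cut set(s).
Shutdown chain fails [AND]: one cut set from each child combined → 1 × 1 × 1 = 1 cut set(s).
Block path fails [AND]: one cut set from each child combined → 1 × 1 × 1 = 1 cut set(s).
HIPPS stage lost [OR]: union of children's cut sets → 4 cut set(s).
Pipeline overpressure [OR]: union of children's cut sets → 8 cut set(s).
Minimal cut sets: {Backup block valve fails, HIPPS logic solver offline, Outboard vent valve is down, Pressure transmitter is out, Rupture disc degraded, South PLC faulted}; {Backup block valve fails, HIPPS logic solver offline, Lower control valve degraded, Outboard vent valve is down, Rupture disc degraded, South PLC faulted}; {Backup block valve fails, Emergency shutdown valve is down, HIPPS logic solver offline, Outboard vent valve is down, Rupture disc degraded, South PLC faulted}; {Auxiliary pressure transmitter 2 trips, Forward actuator fails, Relief valve fails}; {Right control valve 2 faulted}; {B shutdown valve 2 trips, Block valve 2 degraded, HIPPS logic solver 2 faulted}; {PLC 2 stuck}; {Outboard rupture disc 2 malfunctions}.

8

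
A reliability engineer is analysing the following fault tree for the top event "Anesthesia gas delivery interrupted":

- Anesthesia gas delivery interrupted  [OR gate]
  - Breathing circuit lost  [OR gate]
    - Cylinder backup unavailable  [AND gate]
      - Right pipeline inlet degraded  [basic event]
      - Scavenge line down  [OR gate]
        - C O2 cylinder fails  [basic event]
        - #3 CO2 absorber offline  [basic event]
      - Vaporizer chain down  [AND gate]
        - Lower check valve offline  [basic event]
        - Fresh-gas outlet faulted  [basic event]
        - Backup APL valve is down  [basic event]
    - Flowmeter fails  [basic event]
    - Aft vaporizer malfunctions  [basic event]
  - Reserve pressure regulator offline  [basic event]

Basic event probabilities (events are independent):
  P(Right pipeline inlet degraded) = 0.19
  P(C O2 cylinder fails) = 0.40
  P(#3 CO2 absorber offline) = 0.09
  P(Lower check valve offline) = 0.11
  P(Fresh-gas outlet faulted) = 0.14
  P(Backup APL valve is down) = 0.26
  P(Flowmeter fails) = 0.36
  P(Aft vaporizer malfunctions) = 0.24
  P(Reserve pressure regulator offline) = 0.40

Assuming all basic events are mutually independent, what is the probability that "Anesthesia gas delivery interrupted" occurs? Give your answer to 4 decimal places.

0.7083

P(Scavenge line down) [OR] = 1 − (1−0.40) × (1−0.09) = 0.454000
P(Vaporizer chain down) [AND] = 0.11 × 0.14 × 0.26 = 0.004004
P(Cylinder backup unavailable) [AND] = 0.19 × 0.454000 × 0.004004 = 0.000345
P(Breathing circuit lost) [OR] = 1 − (1−0.000345) × (1−0.36) × (1−0.24) = 0.513768
P(Anesthesia gas delivery interrupted) [OR] = 1 − (1−0.513768) × (1−0.40) = 0.708261
Rounded to 4 decimal places: P(Anesthesia gas delivery interrupted) ≈ 0.7083.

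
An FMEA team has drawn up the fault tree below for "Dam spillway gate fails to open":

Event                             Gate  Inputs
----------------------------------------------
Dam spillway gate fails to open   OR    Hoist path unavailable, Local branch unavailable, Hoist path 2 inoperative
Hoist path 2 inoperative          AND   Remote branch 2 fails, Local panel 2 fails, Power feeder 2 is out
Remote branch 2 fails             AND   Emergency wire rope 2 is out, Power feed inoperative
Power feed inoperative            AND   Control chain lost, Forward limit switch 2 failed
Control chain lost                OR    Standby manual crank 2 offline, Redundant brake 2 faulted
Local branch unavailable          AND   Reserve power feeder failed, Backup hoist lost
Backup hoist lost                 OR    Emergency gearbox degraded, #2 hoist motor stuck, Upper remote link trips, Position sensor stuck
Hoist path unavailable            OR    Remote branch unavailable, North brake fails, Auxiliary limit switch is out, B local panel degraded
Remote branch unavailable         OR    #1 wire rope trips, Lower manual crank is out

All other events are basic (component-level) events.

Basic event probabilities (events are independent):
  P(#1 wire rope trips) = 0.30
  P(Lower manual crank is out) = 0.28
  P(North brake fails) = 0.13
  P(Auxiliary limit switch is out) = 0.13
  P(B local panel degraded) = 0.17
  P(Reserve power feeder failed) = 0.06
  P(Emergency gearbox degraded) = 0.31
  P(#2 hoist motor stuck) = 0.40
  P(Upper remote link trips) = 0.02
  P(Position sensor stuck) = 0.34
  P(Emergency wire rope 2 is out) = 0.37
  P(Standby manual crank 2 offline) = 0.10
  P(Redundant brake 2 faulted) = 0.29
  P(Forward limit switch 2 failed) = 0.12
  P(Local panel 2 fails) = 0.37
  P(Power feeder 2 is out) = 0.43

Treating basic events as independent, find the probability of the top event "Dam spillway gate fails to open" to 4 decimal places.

P(Remote branch unavailable) [OR] = 1 − (1−0.30) × (1−0.28) = 0.496000
P(Hoist path unavailable) [OR] = 1 − (1−0.496000) × (1−0.13) × (1−0.13) × (1−0.17) = 0.683374
P(Backup hoist lost) [OR] = 1 − (1−0.31) × (1−0.40) × (1−0.02) × (1−0.34) = 0.732225
P(Local branch unavailable) [AND] = 0.06 × 0.732225 = 0.043934
P(Control chain lost) [OR] = 1 − (1−0.10) × (1−0.29) = 0.361000
P(Power feed inoperative) [AND] = 0.361000 × 0.12 = 0.043320
P(Remote branch 2 fails) [AND] = 0.37 × 0.043320 = 0.016028
P(Hoist path 2 inoperative) [AND] = 0.016028 × 0.37 × 0.43 = 0.002550
P(Dam spillway gate fails to open) [OR] = 1 − (1−0.683374) × (1−0.043934) × (1−0.002550) = 0.698057
Rounded to 4 decimal places: P(Dam spillway gate fails to open) ≈ 0.6981.

0.6981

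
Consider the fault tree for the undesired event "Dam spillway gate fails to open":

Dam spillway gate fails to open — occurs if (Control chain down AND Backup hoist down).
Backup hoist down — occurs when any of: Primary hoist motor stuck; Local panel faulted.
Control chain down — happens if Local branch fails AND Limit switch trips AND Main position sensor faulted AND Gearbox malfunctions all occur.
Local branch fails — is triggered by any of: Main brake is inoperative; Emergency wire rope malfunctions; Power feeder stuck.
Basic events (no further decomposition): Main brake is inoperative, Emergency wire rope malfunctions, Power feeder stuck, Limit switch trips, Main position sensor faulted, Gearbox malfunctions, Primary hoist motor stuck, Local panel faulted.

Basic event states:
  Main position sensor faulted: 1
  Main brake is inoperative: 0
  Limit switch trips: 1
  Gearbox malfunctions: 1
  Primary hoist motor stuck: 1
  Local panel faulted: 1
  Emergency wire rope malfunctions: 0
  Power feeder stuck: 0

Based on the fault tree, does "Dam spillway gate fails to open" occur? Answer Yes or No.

No

Local branch fails [OR]: Main brake is inoperative=not, Emergency wire rope malfunctions=not, Power feeder stuck=not → no input occurs → does not occur.
Control chain down [AND]: Local branch fails=not, Limit switch trips=occurs, Main position sensor faulted=occurs, Gearbox malfunctions=occurs → not all inputs occur → does not occur.
Backup hoist down [OR]: Primary hoist motor stuck=occurs, Local panel faulted=occurs → at least one input occurs → occurs.
Dam spillway gate fails to open [AND]: Control chain down=not, Backup hoist down=occurs → not all inputs occur → does not occur.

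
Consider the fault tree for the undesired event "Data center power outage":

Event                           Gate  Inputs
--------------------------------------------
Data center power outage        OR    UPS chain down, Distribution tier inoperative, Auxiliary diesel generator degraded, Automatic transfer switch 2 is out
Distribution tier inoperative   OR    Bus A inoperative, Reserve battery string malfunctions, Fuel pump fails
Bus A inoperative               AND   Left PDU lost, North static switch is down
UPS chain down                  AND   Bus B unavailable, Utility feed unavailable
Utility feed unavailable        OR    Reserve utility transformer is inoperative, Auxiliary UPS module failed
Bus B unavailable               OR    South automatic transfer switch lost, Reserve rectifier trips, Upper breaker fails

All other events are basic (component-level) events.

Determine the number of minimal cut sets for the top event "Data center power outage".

11

Bus B unavailable [OR]: union of children's cut sets → 3 cut set(s).
Utility feed unavailable [OR]: union of children's cut sets → 2 cut set(s).
UPS chain down [AND]: one cut set from each child combined → 3 × 2 = 6 cut set(s).
Bus A inoperative [AND]: one cut set from each child combined → 1 × 1 = 1 cut set(s).
Distribution tier inoperative [OR]: union of children's cut sets → 3 cut set(s).
Data center power outage [OR]: union of children's cut sets → 11 cut set(s).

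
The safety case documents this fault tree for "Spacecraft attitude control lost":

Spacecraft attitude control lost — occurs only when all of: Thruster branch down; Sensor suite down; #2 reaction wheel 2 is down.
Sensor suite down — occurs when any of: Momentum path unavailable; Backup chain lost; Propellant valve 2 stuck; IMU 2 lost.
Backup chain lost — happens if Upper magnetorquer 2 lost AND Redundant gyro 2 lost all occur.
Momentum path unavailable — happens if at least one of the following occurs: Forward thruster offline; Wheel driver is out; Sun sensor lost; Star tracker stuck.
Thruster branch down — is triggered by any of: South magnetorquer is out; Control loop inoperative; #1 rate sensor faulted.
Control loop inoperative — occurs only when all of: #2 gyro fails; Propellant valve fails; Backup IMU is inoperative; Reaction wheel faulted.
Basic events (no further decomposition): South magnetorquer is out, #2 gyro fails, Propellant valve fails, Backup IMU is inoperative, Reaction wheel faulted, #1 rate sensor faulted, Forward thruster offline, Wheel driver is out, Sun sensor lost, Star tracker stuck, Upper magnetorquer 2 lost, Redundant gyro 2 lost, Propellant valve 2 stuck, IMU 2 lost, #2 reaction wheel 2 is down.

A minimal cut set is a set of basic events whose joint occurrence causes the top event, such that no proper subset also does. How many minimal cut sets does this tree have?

Control loop inoperative [AND]: one cut set from each child combined → 1 × 1 × 1 × 1 = 1 cut set(s).
Thruster branch down [OR]: union of children's cut sets → 3 cut set(s).
Momentum path unavailable [OR]: union of children's cut sets → 4 cut set(s).
Backup chain lost [AND]: one cut set from each child combined → 1 × 1 = 1 cut set(s).
Sensor suite down [OR]: union of children's cut sets → 7 cut set(s).
Spacecraft attitude control lost [AND]: one cut set from each child combined → 3 × 7 × 1 = 21 cut set(s).

21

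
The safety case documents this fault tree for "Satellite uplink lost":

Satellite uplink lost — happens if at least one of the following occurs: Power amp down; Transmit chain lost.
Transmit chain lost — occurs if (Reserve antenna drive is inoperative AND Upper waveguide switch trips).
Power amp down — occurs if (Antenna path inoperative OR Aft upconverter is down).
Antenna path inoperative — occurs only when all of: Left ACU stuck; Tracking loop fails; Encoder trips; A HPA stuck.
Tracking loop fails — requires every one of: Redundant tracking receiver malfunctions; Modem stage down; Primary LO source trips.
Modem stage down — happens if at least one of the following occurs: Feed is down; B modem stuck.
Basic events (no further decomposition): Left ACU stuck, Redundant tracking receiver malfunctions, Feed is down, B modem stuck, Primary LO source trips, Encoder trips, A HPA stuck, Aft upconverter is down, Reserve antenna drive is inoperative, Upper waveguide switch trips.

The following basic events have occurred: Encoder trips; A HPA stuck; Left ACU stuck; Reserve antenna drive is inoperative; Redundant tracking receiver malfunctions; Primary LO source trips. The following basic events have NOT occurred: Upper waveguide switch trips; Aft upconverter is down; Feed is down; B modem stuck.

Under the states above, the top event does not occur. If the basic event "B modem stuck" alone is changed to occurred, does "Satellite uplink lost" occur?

Counterfactual: set "B modem stuck" to occurred.
Modem stage down [OR]: Feed is down=not, B modem stuck=occurs → at least one input occurs → occurs.
Tracking loop fails [AND]: Redundant tracking receiver malfunctions=occurs, Modem stage down=occurs, Primary LO source trips=occurs → all inputs occur → occurs.
Antenna path inoperative [AND]: Left ACU stuck=occurs, Tracking loop fails=occurs, Encoder trips=occurs, A HPA stuck=occurs → all inputs occur → occurs.
Power amp down [OR]: Antenna path inoperative=occurs, Aft upconverter is down=not → at least one input occurs → occurs.
Transmit chain lost [AND]: Reserve antenna drive is inoperative=occurs, Upper waveguide switch trips=not → not all inputs occur → does not occur.
Satellite uplink lost [OR]: Power amp down=occurs, Transmit chain lost=not → at least one input occurs → occurs.

Yes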